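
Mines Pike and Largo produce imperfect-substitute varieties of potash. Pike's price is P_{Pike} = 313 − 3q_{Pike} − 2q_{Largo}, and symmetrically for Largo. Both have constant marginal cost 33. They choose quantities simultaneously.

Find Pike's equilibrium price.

138

Mine Pike's profit: π = q_{Pike}(313 − 3q_{Pike} − 2q_{Largo}) − 33q_{Pike}.
∂π/∂q_{Pike} = 280 − 6q_{Pike} − 2q_{Largo} = 0 ⇒ q_{Pike} = 140/3 − (1/3)q_{Largo}.
Setting q_{Pike} = q_{Largo} in the reaction function: q_{Pike} = 140/3 − (1/3)q_{Pike}, so q_{Pike} = (140/3) / (4/3) = 35.
P_{Pike} = 313 − 3·35 − 2·35 = 138.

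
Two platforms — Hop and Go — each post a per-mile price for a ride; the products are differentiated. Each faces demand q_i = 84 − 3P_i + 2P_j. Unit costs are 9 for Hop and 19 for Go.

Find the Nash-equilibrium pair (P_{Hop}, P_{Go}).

29.625, 33.375

Hop's profit: π = (P_{Hop} − 9)(84 − 3P_{Hop} + 2P_{Go}).
∂π/∂P_{Hop} = 111 − 6P_{Hop} + 2P_{Go} = 0 ⇒ P_{Hop} = 18.5 + (1/3)P_{Go}.
Similarly P_{Go} = 23.5 + (1/3)P_{Hop}.
Substituting the second reaction function into the first: P_{Hop} = 18.5 + (1/3)(23.5 + (1/3)P_{Hop}), which gives (8/9)P_{Hop} = 79/3 ⇒ P_{Hop} = 29.625.
Then P_{Go} = 23.5 + (1/3)·29.625 = 33.375.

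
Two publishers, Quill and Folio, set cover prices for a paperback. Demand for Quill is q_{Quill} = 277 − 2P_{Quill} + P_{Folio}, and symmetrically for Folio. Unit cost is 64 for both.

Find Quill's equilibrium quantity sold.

142

Quill's profit: π = (P_{Quill} − 64)(277 − 2P_{Quill} + P_{Folio}).
∂π/∂P_{Quill} = 405 − 4P_{Quill} + P_{Folio} = 0 ⇒ P_{Quill} = 101.25 + 0.25P_{Folio}.
By symmetry P_{Folio} = P_{Quill}; substituting into the reaction function, 0.75P_{Quill} = 101.25 and P_{Quill} = 135.
q_{Quill} = 277 − 2·135 + 135 = 142.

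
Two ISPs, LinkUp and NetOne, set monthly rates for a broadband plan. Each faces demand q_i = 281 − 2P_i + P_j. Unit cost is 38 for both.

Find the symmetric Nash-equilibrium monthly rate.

LinkUp's profit: π = (P_{LinkUp} − 38)(281 − 2P_{LinkUp} + P_{NetOne}).
∂π/∂P_{LinkUp} = 357 − 4P_{LinkUp} + P_{NetOne} = 0 ⇒ P_{LinkUp} = 89.25 + 0.25P_{NetOne}.
The game is symmetric, so in equilibrium P_{NetOne} = P_{LinkUp}: the reaction function gives 0.75P_{LinkUp} = 89.25, hence P_{LinkUp} = 119.

119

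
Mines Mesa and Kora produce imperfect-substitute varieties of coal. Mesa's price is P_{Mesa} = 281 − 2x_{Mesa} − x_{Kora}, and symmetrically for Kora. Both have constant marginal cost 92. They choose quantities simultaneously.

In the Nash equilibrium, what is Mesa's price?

Mine Mesa's profit: π = x_{Mesa}(281 − 2x_{Mesa} − x_{Kora}) − 92x_{Mesa}.
∂π/∂x_{Mesa} = 189 − 4x_{Mesa} − x_{Kora} = 0 ⇒ x_{Mesa} = 47.25 − 0.25x_{Kora}.
By symmetry x_{Kora} = x_{Mesa}; substituting into the reaction function, 1.25x_{Mesa} = 47.25 and x_{Mesa} = 37.8.
P_{Mesa} = 281 − 2·37.8 − 37.8 = 167.6.

167.6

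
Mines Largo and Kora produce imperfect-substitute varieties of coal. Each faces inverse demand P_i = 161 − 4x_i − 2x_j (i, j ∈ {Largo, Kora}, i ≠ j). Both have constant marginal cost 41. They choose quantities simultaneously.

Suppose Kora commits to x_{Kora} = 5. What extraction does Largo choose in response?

13.75

Mine Largo's profit: π = x_{Largo}(161 − 4x_{Largo} − 2x_{Kora}) − 41x_{Largo}.
∂π/∂x_{Largo} = 120 − 8x_{Largo} − 2x_{Kora} = 0 ⇒ x_{Largo} = 15 − 0.25x_{Kora}.
At x_{Kora} = 5: x_{Largo} = 15 − 0.25·5 = 13.75.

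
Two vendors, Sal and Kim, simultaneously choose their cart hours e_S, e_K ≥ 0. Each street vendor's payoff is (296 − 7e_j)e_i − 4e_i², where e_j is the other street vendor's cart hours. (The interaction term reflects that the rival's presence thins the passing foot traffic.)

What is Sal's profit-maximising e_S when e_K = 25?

Sal's payoff is (296 − 7e_K)e_S − 4e_S².
∂π/∂e_S = 296 − 7e_K − 8e_S = 0, so e_S = 37 − 0.875e_K.
At e_K = 25: e_S = 37 − 0.875·25 = 15.125.

15.125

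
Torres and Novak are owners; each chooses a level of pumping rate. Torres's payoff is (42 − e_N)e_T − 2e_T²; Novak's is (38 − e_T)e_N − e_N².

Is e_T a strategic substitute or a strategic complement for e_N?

strategic substitutes

Expanding Torres's payoff: 42e_T − e_Ne_T − 2e_T².
∂π/∂e_T = 42 − e_N − 4e_T = 0, so e_T = 10.5 − 0.25e_N.
The best-response slope de_T/de_N = −0.25 < 0: the reaction function is downward-sloping, so the choices are strategic substitutes.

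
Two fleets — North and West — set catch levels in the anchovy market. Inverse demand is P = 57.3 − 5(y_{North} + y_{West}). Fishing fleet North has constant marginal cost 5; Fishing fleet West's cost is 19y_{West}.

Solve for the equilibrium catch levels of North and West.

4.42, 1.62

Fishing fleet North's profit: π = y_{North}(57.3 − 5(y_{North} + y_{West})) − 5y_{North}.
∂π/∂y_{North} = 52.3 − 10y_{North} − 5y_{West} = 0, so y_{North} = 5.23 − 0.5y_{West}.
By the same steps for West: y_{West} = 3.83 − 0.5y_{North}.
Solving the two reaction functions simultaneously: (1 − (−0.5)(−0.5))y_{North} = 5.23 − 0.5·3.83, so 0.75y_{North} = 3.315 and y_{North} = 4.42.
Then y_{West} = 3.83 − 0.5·4.42 = 1.62.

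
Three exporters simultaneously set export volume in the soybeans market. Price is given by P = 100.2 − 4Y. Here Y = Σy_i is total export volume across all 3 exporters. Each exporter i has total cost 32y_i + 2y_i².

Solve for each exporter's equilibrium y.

3.41

A representative exporter's profit is π_i = y_i(100.2 − 4Y) − 32y_i − 2y_i², with Y = y_i + Σ_{j≠i} y_j.
First-order condition: 68.2 − 12y_i − 4Σ_{j≠i} y_j = 0.
With identical exporters, set every y_j = y: then 68.2 − 12y − 8y = 0, i.e. y = 68.2/20 = 3.41.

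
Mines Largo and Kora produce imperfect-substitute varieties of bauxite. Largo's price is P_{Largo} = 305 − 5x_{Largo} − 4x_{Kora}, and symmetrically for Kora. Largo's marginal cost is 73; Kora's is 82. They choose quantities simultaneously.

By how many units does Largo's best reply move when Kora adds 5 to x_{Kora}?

-2

Mine Largo's profit: π = x_{Largo}(305 − 5x_{Largo} − 4x_{Kora}) − 73x_{Largo}.
∂π/∂x_{Largo} = 232 − 10x_{Largo} − 4x_{Kora} = 0 ⇒ x_{Largo} = 23.2 − 0.4x_{Kora}.
The reaction-function slope is −0.4, so a 5-unit rise in x_{Kora} moves x_{Largo} by −0.4 × 5 = −2. Largo's best response falls — the actions are strategic substitutes.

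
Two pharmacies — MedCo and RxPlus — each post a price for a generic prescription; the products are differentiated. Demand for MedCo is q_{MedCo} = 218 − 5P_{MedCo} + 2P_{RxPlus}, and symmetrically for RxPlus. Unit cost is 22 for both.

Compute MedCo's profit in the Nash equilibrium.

MedCo's profit: π = (P_{MedCo} − 22)(218 − 5P_{MedCo} + 2P_{RxPlus}).
∂π/∂P_{MedCo} = 328 − 10P_{MedCo} + 2P_{RxPlus} = 0 ⇒ P_{MedCo} = 32.8 + 0.2P_{RxPlus}.
The game is symmetric, so in equilibrium P_{RxPlus} = P_{MedCo}: the reaction function gives 0.8P_{MedCo} = 32.8, hence P_{MedCo} = 41.
q_{MedCo} = 218 − 5·41 + 2·41 = 95.
Profit = (41 − 22)·95 = 1805.

1805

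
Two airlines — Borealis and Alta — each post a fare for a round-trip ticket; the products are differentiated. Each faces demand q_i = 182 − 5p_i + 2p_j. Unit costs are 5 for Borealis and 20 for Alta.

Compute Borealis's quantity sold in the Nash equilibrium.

112.1875

Borealis's profit: π = (p_{Borealis} − 5)(182 − 5p_{Borealis} + 2p_{Alta}).
∂π/∂p_{Borealis} = 207 − 10p_{Borealis} + 2p_{Alta} = 0 ⇒ p_{Borealis} = 20.7 + 0.2p_{Alta}.
Similarly p_{Alta} = 28.2 + 0.2p_{Borealis}.
Plugging p_{Alta} into Borealis's best response: p_{Borealis} = 20.7 + 0.2(28.2 + 0.2p_{Borealis}) ⇒ 0.96p_{Borealis} = 26.34, so p_{Borealis} = 27.4375.
Then p_{Alta} = 28.2 + 0.2·27.4375 = 33.6875.
q_{Borealis} = 182 − 5·27.4375 + 2·33.6875 = 112.1875.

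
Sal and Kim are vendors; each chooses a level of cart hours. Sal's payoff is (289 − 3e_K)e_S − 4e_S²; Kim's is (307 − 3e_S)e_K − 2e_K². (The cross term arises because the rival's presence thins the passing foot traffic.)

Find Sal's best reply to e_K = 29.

25.25

Expanding Sal's payoff: 289e_S − 3e_Ke_S − 4e_S².
∂π/∂e_S = 289 − 3e_K − 8e_S = 0, so e_S = 36.125 − 0.375e_K.
At e_K = 29: e_S = 36.125 − 0.375·29 = 25.25.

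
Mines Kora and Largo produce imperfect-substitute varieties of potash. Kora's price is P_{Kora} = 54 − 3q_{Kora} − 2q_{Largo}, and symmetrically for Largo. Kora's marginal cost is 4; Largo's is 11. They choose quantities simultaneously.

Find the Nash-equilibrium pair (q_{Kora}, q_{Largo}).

Mine Kora's profit: π = q_{Kora}(54 − 3q_{Kora} − 2q_{Largo}) − 4q_{Kora}.
∂π/∂q_{Kora} = 50 − 6q_{Kora} − 2q_{Largo} = 0 ⇒ q_{Kora} = 25/3 − (1/3)q_{Largo}.
Similarly q_{Largo} = 43/6 − (1/3)q_{Kora}.
Solving the two reaction functions simultaneously: (1 − (−1/3)(−1/3))q_{Kora} = 25/3 − (1/3)·(43/6), so (8/9)q_{Kora} = 107/18 and q_{Kora} = 6.6875.
Then q_{Largo} = 43/6 − (1/3)·6.6875 = 4.9375.

6.6875, 4.9375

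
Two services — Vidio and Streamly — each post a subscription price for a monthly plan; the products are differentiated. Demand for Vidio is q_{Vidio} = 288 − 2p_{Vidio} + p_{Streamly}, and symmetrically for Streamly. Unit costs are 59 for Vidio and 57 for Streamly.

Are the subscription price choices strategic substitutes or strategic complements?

strategic complements

Vidio's profit: π = (p_{Vidio} − 59)(288 − 2p_{Vidio} + p_{Streamly}).
∂π/∂p_{Vidio} = 406 − 4p_{Vidio} + p_{Streamly} = 0 ⇒ p_{Vidio} = 101.5 + 0.25p_{Streamly}.
The best-response slope dp_{Vidio}/dp_{Streamly} = 0.25 > 0: the reaction function is upward-sloping, so the choices are strategic complements.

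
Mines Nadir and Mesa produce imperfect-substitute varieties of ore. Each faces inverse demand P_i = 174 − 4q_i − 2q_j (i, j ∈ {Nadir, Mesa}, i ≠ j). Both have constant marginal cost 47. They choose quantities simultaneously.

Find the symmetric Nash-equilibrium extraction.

Mine Nadir's profit: π = q_{Nadir}(174 − 4q_{Nadir} − 2q_{Mesa}) − 47q_{Nadir}.
∂π/∂q_{Nadir} = 127 − 8q_{Nadir} − 2q_{Mesa} = 0 ⇒ q_{Nadir} = 15.875 − 0.25q_{Mesa}.
By symmetry q_{Mesa} = q_{Nadir}; substituting into the reaction function, 1.25q_{Nadir} = 15.875 and q_{Nadir} = 12.7.

12.7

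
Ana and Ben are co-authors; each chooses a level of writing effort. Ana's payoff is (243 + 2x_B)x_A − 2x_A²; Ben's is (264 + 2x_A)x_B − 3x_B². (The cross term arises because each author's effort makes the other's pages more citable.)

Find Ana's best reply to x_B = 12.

66.75

Expanding Ana's payoff: 243x_A + 2x_Bx_A − 2x_A².
∂π/∂x_A = 243 + 2x_B − 4x_A = 0, so x_A = 60.75 + 0.5x_B.
At x_B = 12: x_A = 60.75 + 0.5·12 = 66.75.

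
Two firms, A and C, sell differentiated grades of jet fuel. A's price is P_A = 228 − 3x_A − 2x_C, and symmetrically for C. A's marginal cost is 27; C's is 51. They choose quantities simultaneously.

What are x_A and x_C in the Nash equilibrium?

Firm A's profit: π = x_A(228 − 3x_A − 2x_C) − 27x_A.
∂π/∂x_A = 201 − 6x_A − 2x_C = 0 ⇒ x_A = 33.5 − (1/3)x_C.
Similarly x_C = 29.5 − (1/3)x_A.
Plugging x_C into A's best response: x_A = 33.5 − (1/3)(29.5 − (1/3)x_A) ⇒ (8/9)x_A = 71/3, so x_A = 26.625.
Then x_C = 29.5 − (1/3)·26.625 = 20.625.

26.625, 20.625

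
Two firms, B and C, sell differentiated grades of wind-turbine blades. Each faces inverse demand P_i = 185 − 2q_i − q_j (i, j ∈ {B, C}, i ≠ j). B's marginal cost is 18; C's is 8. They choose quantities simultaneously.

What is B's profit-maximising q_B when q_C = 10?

39.25

Firm B's profit: π = q_B(185 − 2q_B − q_C) − 18q_B.
∂π/∂q_B = 167 − 4q_B − q_C = 0 ⇒ q_B = 41.75 − 0.25q_C.
At q_C = 10: q_B = 41.75 − 0.25·10 = 39.25.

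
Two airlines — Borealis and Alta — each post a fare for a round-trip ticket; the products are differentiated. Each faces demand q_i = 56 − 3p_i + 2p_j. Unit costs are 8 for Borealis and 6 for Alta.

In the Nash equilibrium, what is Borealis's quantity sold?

34.875

Borealis's profit: π = (p_{Borealis} − 8)(56 − 3p_{Borealis} + 2p_{Alta}).
∂π/∂p_{Borealis} = 80 − 6p_{Borealis} + 2p_{Alta} = 0 ⇒ p_{Borealis} = 40/3 + (1/3)p_{Alta}.
Similarly p_{Alta} = 37/3 + (1/3)p_{Borealis}.
Substituting the second reaction function into the first: p_{Borealis} = 40/3 + (1/3)(37/3 + (1/3)p_{Borealis}), which gives (8/9)p_{Borealis} = 157/9 ⇒ p_{Borealis} = 19.625.
Then p_{Alta} = 37/3 + (1/3)·19.625 = 18.875.
q_{Borealis} = 56 − 3·19.625 + 2·18.875 = 34.875.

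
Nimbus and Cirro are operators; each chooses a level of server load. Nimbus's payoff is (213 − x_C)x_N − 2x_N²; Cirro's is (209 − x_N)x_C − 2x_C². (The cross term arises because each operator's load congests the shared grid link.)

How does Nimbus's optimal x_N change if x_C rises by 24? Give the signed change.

-6

Expanding Nimbus's payoff: 213x_N − x_Cx_N − 2x_N².
∂π/∂x_N = 213 − x_C − 4x_N = 0, so x_N = 53.25 − 0.25x_C.
The reaction-function slope is −0.25, so a 24-unit rise in x_C moves x_N by −0.25 × 24 = −6. Nimbus's best response falls — the actions are strategic substitutes.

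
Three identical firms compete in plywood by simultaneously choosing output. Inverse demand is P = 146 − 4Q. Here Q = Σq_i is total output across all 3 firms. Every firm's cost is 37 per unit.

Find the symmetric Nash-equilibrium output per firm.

A representative firm's profit is π_i = q_i(146 − 4Q) − 37q_i, with Q = q_i + Σ_{j≠i} q_j.
First-order condition: 109 − 8q_i − 4Σ_{j≠i} q_j = 0.
Imposing symmetry (q_j = q for all j) turns Σ_{j≠i} q_j into 2q, so 109 = 16q and q = 6.8125.

6.8125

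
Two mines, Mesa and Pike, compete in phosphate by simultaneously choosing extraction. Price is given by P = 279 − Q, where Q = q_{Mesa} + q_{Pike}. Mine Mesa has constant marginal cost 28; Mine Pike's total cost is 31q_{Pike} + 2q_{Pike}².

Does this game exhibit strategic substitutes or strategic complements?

Mine Mesa's profit: π = q_{Mesa}(279 − (q_{Mesa} + q_{Pike})) − 28q_{Mesa}.
∂π/∂q_{Mesa} = 251 − 2q_{Mesa} − q_{Pike} = 0, so q_{Mesa} = 125.5 − 0.5q_{Pike}.
The best-response slope dq_{Mesa}/dq_{Pike} = −0.5 < 0: the reaction function is downward-sloping, so the choices are strategic substitutes.

strategic substitutes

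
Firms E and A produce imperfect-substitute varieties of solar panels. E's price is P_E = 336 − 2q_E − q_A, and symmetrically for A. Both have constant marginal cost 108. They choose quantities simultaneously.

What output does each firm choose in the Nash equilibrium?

Firm E's profit: π = q_E(336 − 2q_E − q_A) − 108q_E.
∂π/∂q_E = 228 − 4q_E − q_A = 0 ⇒ q_E = 57 − 0.25q_A.
The game is symmetric, so in equilibrium q_A = q_E: the reaction function gives 1.25q_E = 57, hence q_E = 45.6.

45.6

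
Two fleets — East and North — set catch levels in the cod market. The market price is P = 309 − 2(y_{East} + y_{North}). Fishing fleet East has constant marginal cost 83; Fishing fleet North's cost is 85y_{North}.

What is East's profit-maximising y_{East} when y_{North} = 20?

46.5

Fishing fleet East's profit: π = y_{East}(309 − 2(y_{East} + y_{North})) − 83y_{East}.
∂π/∂y_{East} = 226 − 4y_{East} − 2y_{North} = 0, so y_{East} = 56.5 − 0.5y_{North}.
At y_{North} = 20: y_{East} = 56.5 − 0.5·20 = 46.5.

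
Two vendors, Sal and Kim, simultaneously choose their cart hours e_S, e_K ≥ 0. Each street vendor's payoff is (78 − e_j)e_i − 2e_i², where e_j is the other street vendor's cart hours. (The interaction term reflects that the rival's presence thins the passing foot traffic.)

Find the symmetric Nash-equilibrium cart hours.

Sal's payoff is (78 − e_K)e_S − 2e_S².
∂π/∂e_S = 78 − e_K − 4e_S = 0, so e_S = 19.5 − 0.25e_K.
By symmetry e_K = e_S; substituting into the reaction function, 1.25e_S = 19.5 and e_S = 15.6.

15.6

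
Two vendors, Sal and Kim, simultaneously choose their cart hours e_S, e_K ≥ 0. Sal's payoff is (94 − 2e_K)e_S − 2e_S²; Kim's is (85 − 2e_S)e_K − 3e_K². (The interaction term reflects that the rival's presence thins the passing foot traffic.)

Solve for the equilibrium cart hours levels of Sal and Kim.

Expanding Sal's payoff: 94e_S − 2e_Ke_S − 2e_S².
∂π/∂e_S = 94 − 2e_K − 4e_S = 0, so e_S = 23.5 − 0.5e_K.
Likewise for Kim: e_K = 85/6 − (1/3)e_S.
Substituting the second reaction function into the first: e_S = 23.5 − 0.5(85/6 − (1/3)e_S), which gives (5/6)e_S = 197/12 ⇒ e_S = 19.7.
Then e_K = 85/6 − (1/3)·19.7 = 7.6.

19.7, 7.6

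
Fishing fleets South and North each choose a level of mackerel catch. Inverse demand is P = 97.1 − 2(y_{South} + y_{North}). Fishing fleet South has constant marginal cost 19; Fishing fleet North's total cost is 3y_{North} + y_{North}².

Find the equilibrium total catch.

Fishing fleet South's profit: π = y_{South}(97.1 − 2(y_{South} + y_{North})) − 19y_{South}.
∂π/∂y_{South} = 78.1 − 4y_{South} − 2y_{North} = 0, so y_{South} = 19.525 − 0.5y_{North}.
For North: ∂π/∂y_{North} = 94.1 − 6y_{North} − 2y_{South} = 0 ⇒ y_{North} = 941/60 − (1/3)y_{South}.
Plugging y_{North} into South's best response: y_{South} = 19.525 − 0.5(941/60 − (1/3)y_{South}) ⇒ (5/6)y_{South} = 701/60, so y_{South} = 14.02.
Then y_{North} = 941/60 − (1/3)·14.02 = 11.01.
Total catch: 14.02 + 11.01 = 25.03.

25.03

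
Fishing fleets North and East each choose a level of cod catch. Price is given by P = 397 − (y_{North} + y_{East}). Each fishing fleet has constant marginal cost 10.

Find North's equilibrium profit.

16641

Fishing fleet North's profit: π = y_{North}(397 − (y_{North} + y_{East})) − 10y_{North}.
∂π/∂y_{North} = 387 − 2y_{North} − y_{East} = 0, so y_{North} = 193.5 − 0.5y_{East}.
The game is symmetric, so in equilibrium y_{East} = y_{North}: the reaction function gives 1.5y_{North} = 193.5, hence y_{North} = 129.
Price P = 397 − 258 = 139.
North's profit: (139 − 10)·129 = 16641.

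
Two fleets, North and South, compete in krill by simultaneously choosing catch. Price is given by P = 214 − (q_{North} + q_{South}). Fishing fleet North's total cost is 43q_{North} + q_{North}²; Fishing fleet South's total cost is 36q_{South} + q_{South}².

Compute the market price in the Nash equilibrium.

144.2

Fishing fleet North's profit: π = q_{North}(214 − (q_{North} + q_{South})) − 43q_{North} − q_{North}².
∂π/∂q_{North} = 171 − 4q_{North} − q_{South} = 0, so q_{North} = 42.75 − 0.25q_{South}.
By the same steps for South: q_{South} = 44.5 − 0.25q_{North}.
Substituting the second reaction function into the first: q_{North} = 42.75 − 0.25(44.5 − 0.25q_{North}), which gives 0.9375q_{North} = 31.625 ⇒ q_{North} = 506/15.
Then q_{South} = 44.5 − 0.25·(506/15) = 541/15.
Equilibrium price: P = 214 − 69.8 = 144.2.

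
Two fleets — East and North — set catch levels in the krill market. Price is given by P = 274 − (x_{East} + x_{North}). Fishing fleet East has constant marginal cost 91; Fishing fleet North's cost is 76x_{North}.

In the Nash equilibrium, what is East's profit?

Fishing fleet East's profit: π = x_{East}(274 − (x_{East} + x_{North})) − 91x_{East}.
∂π/∂x_{East} = 183 − 2x_{East} − x_{North} = 0, so x_{East} = 91.5 − 0.5x_{North}.
By the same steps for North: x_{North} = 99 − 0.5x_{East}.
Solving the two reaction functions simultaneously: (1 − (−0.5)(−0.5))x_{East} = 91.5 − 0.5·99, so 0.75x_{East} = 42 and x_{East} = 56.
Then x_{North} = 99 − 0.5·56 = 71.
Price P = 274 − 127 = 147.
East's profit: (147 − 91)·56 = 3136.

3136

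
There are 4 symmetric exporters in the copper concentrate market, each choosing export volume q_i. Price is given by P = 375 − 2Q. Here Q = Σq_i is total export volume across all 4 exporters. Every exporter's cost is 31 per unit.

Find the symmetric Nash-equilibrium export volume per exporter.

A representative exporter's profit is π_i = q_i(375 − 2Q) − 31q_i, with Q = q_i + Σ_{j≠i} q_j.
First-order condition: 344 − 4q_i − 2Σ_{j≠i} q_j = 0.
With identical exporters, set every q_j = q: then 344 − 4q − 6q = 0, i.e. q = 344/10 = 34.4.

34.4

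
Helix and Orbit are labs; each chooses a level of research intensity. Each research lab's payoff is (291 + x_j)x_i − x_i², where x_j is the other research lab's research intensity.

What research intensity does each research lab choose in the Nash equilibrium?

Helix's payoff is (291 + x_O)x_H − x_H².
∂π/∂x_H = 291 + x_O − 2x_H = 0, so x_H = 145.5 + 0.5x_O.
By symmetry x_O = x_H; substituting into the reaction function, 0.5x_H = 145.5 and x_H = 291.

291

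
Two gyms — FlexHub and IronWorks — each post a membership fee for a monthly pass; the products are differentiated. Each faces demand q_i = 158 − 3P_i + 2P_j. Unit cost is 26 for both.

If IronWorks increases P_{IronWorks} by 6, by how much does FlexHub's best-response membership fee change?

2

FlexHub's profit: π = (P_{FlexHub} − 26)(158 − 3P_{FlexHub} + 2P_{IronWorks}).
∂π/∂P_{FlexHub} = 236 − 6P_{FlexHub} + 2P_{IronWorks} = 0 ⇒ P_{FlexHub} = 118/3 + (1/3)P_{IronWorks}.
The reaction-function slope is 1/3, so a 6-unit rise in P_{IronWorks} moves P_{FlexHub} by 1/3 × 6 = 2. FlexHub's best response rises — the actions are strategic complements.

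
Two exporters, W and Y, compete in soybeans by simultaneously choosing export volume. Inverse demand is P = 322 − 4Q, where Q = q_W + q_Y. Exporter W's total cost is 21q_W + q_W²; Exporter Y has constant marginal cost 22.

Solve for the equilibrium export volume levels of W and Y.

Exporter W's profit: π = q_W(322 − 4(q_W + q_Y)) − 21q_W − q_W².
∂π/∂q_W = 301 − 10q_W − 4q_Y = 0, so q_W = 30.1 − 0.4q_Y.
For Y: ∂π/∂q_Y = 300 − 8q_Y − 4q_W = 0 ⇒ q_Y = 37.5 − 0.5q_W.
Solving the two reaction functions simultaneously: (1 − (−0.4)(−0.5))q_W = 30.1 − 0.4·37.5, so 0.8q_W = 15.1 and q_W = 18.875.
Then q_Y = 37.5 − 0.5·18.875 = 28.0625.

18.875, 28.0625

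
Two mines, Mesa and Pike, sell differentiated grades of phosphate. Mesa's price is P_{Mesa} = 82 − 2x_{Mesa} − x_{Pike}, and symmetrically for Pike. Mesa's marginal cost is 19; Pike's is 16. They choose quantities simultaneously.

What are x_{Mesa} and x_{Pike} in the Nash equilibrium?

12.4, 13.4

Mine Mesa's profit: π = x_{Mesa}(82 − 2x_{Mesa} − x_{Pike}) − 19x_{Mesa}.
∂π/∂x_{Mesa} = 63 − 4x_{Mesa} − x_{Pike} = 0 ⇒ x_{Mesa} = 15.75 − 0.25x_{Pike}.
Similarly x_{Pike} = 16.5 − 0.25x_{Mesa}.
Substituting the second reaction function into the first: x_{Mesa} = 15.75 − 0.25(16.5 − 0.25x_{Mesa}), which gives 0.9375x_{Mesa} = 11.625 ⇒ x_{Mesa} = 12.4.
Then x_{Pike} = 16.5 − 0.25·12.4 = 13.4.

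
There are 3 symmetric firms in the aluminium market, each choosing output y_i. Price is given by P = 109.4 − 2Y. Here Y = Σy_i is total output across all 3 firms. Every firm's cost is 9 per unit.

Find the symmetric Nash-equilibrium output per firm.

12.55

A representative firm's profit is π_i = y_i(109.4 − 2Y) − 9y_i, with Y = y_i + Σ_{j≠i} y_j.
First-order condition: 100.4 − 4y_i − 2Σ_{j≠i} y_j = 0.
Imposing symmetry (y_j = y for all j) turns Σ_{j≠i} y_j into 2y, so 100.4 = 8y and y = 12.55.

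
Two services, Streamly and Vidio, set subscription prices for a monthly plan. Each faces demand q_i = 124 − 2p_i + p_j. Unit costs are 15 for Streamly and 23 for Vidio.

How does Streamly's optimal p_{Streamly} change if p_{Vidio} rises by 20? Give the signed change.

Streamly's profit: π = (p_{Streamly} − 15)(124 − 2p_{Streamly} + p_{Vidio}).
∂π/∂p_{Streamly} = 154 − 4p_{Streamly} + p_{Vidio} = 0 ⇒ p_{Streamly} = 38.5 + 0.25p_{Vidio}.
The reaction-function slope is 0.25, so a 20-unit rise in p_{Vidio} moves p_{Streamly} by 0.25 × 20 = 5. Streamly's best response rises — the actions are strategic complements.

5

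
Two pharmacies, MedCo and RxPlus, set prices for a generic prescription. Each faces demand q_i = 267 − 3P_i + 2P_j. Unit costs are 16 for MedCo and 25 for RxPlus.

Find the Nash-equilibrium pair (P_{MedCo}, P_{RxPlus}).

MedCo's profit: π = (P_{MedCo} − 16)(267 − 3P_{MedCo} + 2P_{RxPlus}).
∂π/∂P_{MedCo} = 315 − 6P_{MedCo} + 2P_{RxPlus} = 0 ⇒ P_{MedCo} = 52.5 + (1/3)P_{RxPlus}.
Similarly P_{RxPlus} = 57 + (1/3)P_{MedCo}.
Substituting the second reaction function into the first: P_{MedCo} = 52.5 + (1/3)(57 + (1/3)P_{MedCo}), which gives (8/9)P_{MedCo} = 71.5 ⇒ P_{MedCo} = 80.4375.
Then P_{RxPlus} = 57 + (1/3)·80.4375 = 83.8125.

80.4375, 83.8125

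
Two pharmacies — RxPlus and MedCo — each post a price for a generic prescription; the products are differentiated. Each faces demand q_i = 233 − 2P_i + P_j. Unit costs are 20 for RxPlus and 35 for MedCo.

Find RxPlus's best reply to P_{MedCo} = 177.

RxPlus's profit: π = (P_{RxPlus} − 20)(233 − 2P_{RxPlus} + P_{MedCo}).
∂π/∂P_{RxPlus} = 273 − 4P_{RxPlus} + P_{MedCo} = 0 ⇒ P_{RxPlus} = 68.25 + 0.25P_{MedCo}.
At P_{MedCo} = 177: P_{RxPlus} = 68.25 + 0.25·177 = 112.5.

112.5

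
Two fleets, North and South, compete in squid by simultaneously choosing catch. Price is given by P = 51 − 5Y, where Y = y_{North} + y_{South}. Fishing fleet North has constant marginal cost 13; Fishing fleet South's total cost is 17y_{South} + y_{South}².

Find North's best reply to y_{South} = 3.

2.3

Fishing fleet North's profit: π = y_{North}(51 − 5(y_{North} + y_{South})) − 13y_{North}.
∂π/∂y_{North} = 38 − 10y_{North} − 5y_{South} = 0, so y_{North} = 3.8 − 0.5y_{South}.
At y_{South} = 3: y_{North} = 3.8 − 0.5·3 = 2.3.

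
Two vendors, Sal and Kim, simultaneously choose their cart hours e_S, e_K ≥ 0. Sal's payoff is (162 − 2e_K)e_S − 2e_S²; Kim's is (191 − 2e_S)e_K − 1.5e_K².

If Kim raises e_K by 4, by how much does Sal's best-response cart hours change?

-2

Expanding Sal's payoff: 162e_S − 2e_Ke_S − 2e_S².
∂π/∂e_S = 162 − 2e_K − 4e_S = 0, so e_S = 40.5 − 0.5e_K.
The reaction-function slope is −0.5, so a 4-unit rise in e_K moves e_S by −0.5 × 4 = −2. Sal's best response falls — the actions are strategic substitutes.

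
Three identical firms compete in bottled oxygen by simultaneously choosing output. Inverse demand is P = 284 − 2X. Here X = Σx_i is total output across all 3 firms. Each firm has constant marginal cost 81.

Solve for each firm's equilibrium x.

25.375

A representative firm's profit is π_i = x_i(284 − 2X) − 81x_i, with X = x_i + Σ_{j≠i} x_j.
First-order condition: 203 − 4x_i − 2Σ_{j≠i} x_j = 0.
With identical firms, set every x_j = x: then 203 − 4x − 4x = 0, i.e. x = 203/8 = 25.375.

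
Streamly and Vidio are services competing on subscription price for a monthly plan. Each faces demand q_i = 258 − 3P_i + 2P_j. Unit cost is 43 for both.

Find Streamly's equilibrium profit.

8667.1875

Streamly's profit: π = (P_{Streamly} − 43)(258 − 3P_{Streamly} + 2P_{Vidio}).
∂π/∂P_{Streamly} = 387 − 6P_{Streamly} + 2P_{Vidio} = 0 ⇒ P_{Streamly} = 64.5 + (1/3)P_{Vidio}.
By symmetry P_{Vidio} = P_{Streamly}; substituting into the reaction function, (2/3)P_{Streamly} = 64.5 and P_{Streamly} = 96.75.
q_{Streamly} = 258 − 3·96.75 + 2·96.75 = 161.25.
Profit = (96.75 − 43)·161.25 = 8667.1875.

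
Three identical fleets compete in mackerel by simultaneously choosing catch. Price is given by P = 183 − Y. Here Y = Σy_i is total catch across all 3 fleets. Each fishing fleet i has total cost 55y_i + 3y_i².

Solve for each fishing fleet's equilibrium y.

A representative fishing fleet's profit is π_i = y_i(183 − Y) − 55y_i − 3y_i², with Y = y_i + Σ_{j≠i} y_j.
First-order condition: 128 − 8y_i − Σ_{j≠i} y_j = 0.
In a symmetric equilibrium every fishing fleet chooses the same y, so Σ_{j≠i} y_j = 2y. The condition becomes 128 − 10y = 0, giving y = 128/10 = 12.8.

12.8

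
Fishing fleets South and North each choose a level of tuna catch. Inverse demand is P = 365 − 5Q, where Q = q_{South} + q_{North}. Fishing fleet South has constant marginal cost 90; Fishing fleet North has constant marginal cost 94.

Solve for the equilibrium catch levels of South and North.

Fishing fleet South's profit: π = q_{South}(365 − 5(q_{South} + q_{North})) − 90q_{South}.
∂π/∂q_{South} = 275 − 10q_{South} − 5q_{North} = 0, so q_{South} = 27.5 − 0.5q_{North}.
By the same steps for North: q_{North} = 27.1 − 0.5q_{South}.
Solving the two reaction functions simultaneously: (1 − (−0.5)(−0.5))q_{South} = 27.5 − 0.5·27.1, so 0.75q_{South} = 13.95 and q_{South} = 18.6.
Then q_{North} = 27.1 − 0.5·18.6 = 17.8.

18.6, 17.8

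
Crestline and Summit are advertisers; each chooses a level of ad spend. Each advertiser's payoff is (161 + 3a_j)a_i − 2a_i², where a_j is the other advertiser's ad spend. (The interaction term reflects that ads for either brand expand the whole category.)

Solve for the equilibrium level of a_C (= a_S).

Crestline's payoff is (161 + 3a_S)a_C − 2a_C².
∂π/∂a_C = 161 + 3a_S − 4a_C = 0, so a_C = 40.25 + 0.75a_S.
The game is symmetric, so in equilibrium a_S = a_C: the reaction function gives 0.25a_C = 40.25, hence a_C = 161.

161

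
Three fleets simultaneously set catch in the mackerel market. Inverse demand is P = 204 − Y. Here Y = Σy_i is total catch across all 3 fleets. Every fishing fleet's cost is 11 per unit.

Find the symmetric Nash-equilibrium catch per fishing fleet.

48.25

A representative fishing fleet's profit is π_i = y_i(204 − Y) − 11y_i, with Y = y_i + Σ_{j≠i} y_j.
First-order condition: 193 − 2y_i − Σ_{j≠i} y_j = 0.
Imposing symmetry (y_j = y for all j) turns Σ_{j≠i} y_j into 2y, so 193 = 4y and y = 48.25.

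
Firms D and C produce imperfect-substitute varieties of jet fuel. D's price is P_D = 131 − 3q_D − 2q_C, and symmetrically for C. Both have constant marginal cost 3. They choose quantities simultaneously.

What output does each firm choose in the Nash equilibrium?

16

Firm D's profit: π = q_D(131 − 3q_D − 2q_C) − 3q_D.
∂π/∂q_D = 128 − 6q_D − 2q_C = 0 ⇒ q_D = 64/3 − (1/3)q_C.
Setting q_D = q_C in the reaction function: q_D = 64/3 − (1/3)q_D, so q_D = (64/3) / (4/3) = 16.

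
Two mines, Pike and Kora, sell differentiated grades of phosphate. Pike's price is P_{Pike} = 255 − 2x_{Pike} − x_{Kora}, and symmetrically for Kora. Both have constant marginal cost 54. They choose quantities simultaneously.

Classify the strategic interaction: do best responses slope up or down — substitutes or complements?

strategic substitutes

Mine Pike's profit: π = x_{Pike}(255 − 2x_{Pike} − x_{Kora}) − 54x_{Pike}.
∂π/∂x_{Pike} = 201 − 4x_{Pike} − x_{Kora} = 0 ⇒ x_{Pike} = 50.25 − 0.25x_{Kora}.
The best-response slope dx_{Pike}/dx_{Kora} = −0.25 < 0: the reaction function is downward-sloping, so the choices are strategic substitutes.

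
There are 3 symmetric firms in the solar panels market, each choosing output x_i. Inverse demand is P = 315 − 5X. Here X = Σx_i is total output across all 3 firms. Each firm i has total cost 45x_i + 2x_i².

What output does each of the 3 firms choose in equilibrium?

11.25

A representative firm's profit is π_i = x_i(315 − 5X) − 45x_i − 2x_i², with X = x_i + Σ_{j≠i} x_j.
First-order condition: 270 − 14x_i − 5Σ_{j≠i} x_j = 0.
With identical firms, set every x_j = x: then 270 − 14x − 10x = 0, i.e. x = 270/24 = 11.25.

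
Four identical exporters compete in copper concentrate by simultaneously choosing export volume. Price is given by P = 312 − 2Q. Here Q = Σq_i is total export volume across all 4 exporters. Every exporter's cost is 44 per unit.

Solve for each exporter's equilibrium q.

A representative exporter's profit is π_i = q_i(312 − 2Q) − 44q_i, with Q = q_i + Σ_{j≠i} q_j.
First-order condition: 268 − 4q_i − 2Σ_{j≠i} q_j = 0.
With identical exporters, set every q_j = q: then 268 − 4q − 6q = 0, i.e. q = 268/10 = 26.8.

26.8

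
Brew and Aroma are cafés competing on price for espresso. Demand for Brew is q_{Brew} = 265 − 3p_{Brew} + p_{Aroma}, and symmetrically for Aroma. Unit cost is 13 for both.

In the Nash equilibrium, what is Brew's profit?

6854.52

Brew's profit: π = (p_{Brew} − 13)(265 − 3p_{Brew} + p_{Aroma}).
∂π/∂p_{Brew} = 304 − 6p_{Brew} + p_{Aroma} = 0 ⇒ p_{Brew} = 152/3 + (1/6)p_{Aroma}.
Setting p_{Brew} = p_{Aroma} in the reaction function: p_{Brew} = 152/3 + (1/6)p_{Brew}, so p_{Brew} = (152/3) / (5/6) = 60.8.
q_{Brew} = 265 − 3·60.8 + 60.8 = 143.4.
Profit = (60.8 − 13)·143.4 = 6854.52.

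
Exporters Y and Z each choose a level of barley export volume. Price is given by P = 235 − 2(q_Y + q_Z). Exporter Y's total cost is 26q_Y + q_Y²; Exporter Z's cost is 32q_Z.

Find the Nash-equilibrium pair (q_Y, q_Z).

Exporter Y's profit: π = q_Y(235 − 2(q_Y + q_Z)) − 26q_Y − q_Y².
∂π/∂q_Y = 209 − 6q_Y − 2q_Z = 0, so q_Y = 209/6 − (1/3)q_Z.
For Z: ∂π/∂q_Z = 203 − 4q_Z − 2q_Y = 0 ⇒ q_Z = 50.75 − 0.5q_Y.
Substituting the second reaction function into the first: q_Y = 209/6 − (1/3)(50.75 − 0.5q_Y), which gives (5/6)q_Y = 215/12 ⇒ q_Y = 21.5.
Then q_Z = 50.75 − 0.5·21.5 = 40.

21.5, 40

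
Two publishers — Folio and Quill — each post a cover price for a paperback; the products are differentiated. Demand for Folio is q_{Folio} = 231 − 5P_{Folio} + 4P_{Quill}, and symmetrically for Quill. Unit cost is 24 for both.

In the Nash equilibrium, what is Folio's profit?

5951.25

Folio's profit: π = (P_{Folio} − 24)(231 − 5P_{Folio} + 4P_{Quill}).
∂π/∂P_{Folio} = 351 − 10P_{Folio} + 4P_{Quill} = 0 ⇒ P_{Folio} = 35.1 + 0.4P_{Quill}.
Setting P_{Folio} = P_{Quill} in the reaction function: P_{Folio} = 35.1 + 0.4P_{Folio}, so P_{Folio} = 35.1 / 0.6 = 58.5.
q_{Folio} = 231 − 5·58.5 + 4·58.5 = 172.5.
Profit = (58.5 − 24)·172.5 = 5951.25.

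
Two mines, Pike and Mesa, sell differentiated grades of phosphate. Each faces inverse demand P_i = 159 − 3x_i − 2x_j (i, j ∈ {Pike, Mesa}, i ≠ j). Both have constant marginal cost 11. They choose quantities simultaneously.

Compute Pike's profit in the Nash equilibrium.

Mine Pike's profit: π = x_{Pike}(159 − 3x_{Pike} − 2x_{Mesa}) − 11x_{Pike}.
∂π/∂x_{Pike} = 148 − 6x_{Pike} − 2x_{Mesa} = 0 ⇒ x_{Pike} = 74/3 − (1/3)x_{Mesa}.
The game is symmetric, so in equilibrium x_{Mesa} = x_{Pike}: the reaction function gives (4/3)x_{Pike} = 74/3, hence x_{Pike} = 18.5.
P_{Pike} = 159 − 3·18.5 − 2·18.5 = 66.5.
Profit = (66.5 − 11)·18.5 = 1026.75.

1026.75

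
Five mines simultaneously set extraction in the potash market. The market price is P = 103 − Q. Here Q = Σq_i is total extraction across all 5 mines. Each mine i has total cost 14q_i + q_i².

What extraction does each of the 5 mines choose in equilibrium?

A representative mine's profit is π_i = q_i(103 − Q) − 14q_i − q_i², with Q = q_i + Σ_{j≠i} q_j.
First-order condition: 89 − 4q_i − Σ_{j≠i} q_j = 0.
Imposing symmetry (q_j = q for all j) turns Σ_{j≠i} q_j into 4q, so 89 = 8q and q = 11.125.

11.125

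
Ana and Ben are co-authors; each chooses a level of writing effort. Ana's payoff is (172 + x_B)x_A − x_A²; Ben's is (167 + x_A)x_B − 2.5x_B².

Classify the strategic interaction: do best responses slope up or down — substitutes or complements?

Expanding Ana's payoff: 172x_A + x_Bx_A − x_A².
∂π/∂x_A = 172 + x_B − 2x_A = 0, so x_A = 86 + 0.5x_B.
The best-response slope dx_A/dx_B = 0.5 > 0: the reaction function is upward-sloping, so the choices are strategic complements.

strategic complements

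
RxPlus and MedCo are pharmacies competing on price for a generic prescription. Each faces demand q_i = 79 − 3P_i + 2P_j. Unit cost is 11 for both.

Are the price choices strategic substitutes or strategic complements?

RxPlus's profit: π = (P_{RxPlus} − 11)(79 − 3P_{RxPlus} + 2P_{MedCo}).
∂π/∂P_{RxPlus} = 112 − 6P_{RxPlus} + 2P_{MedCo} = 0 ⇒ P_{RxPlus} = 56/3 + (1/3)P_{MedCo}.
The best-response slope dP_{RxPlus}/dP_{MedCo} = 1/3 > 0: the reaction function is upward-sloping, so the choices are strategic complements.

strategic complements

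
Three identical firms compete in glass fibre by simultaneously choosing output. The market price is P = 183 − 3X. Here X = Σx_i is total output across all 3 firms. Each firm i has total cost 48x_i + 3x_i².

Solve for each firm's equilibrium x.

A representative firm's profit is π_i = x_i(183 − 3X) − 48x_i − 3x_i², with X = x_i + Σ_{j≠i} x_j.
First-order condition: 135 − 12x_i − 3Σ_{j≠i} x_j = 0.
Imposing symmetry (x_j = x for all j) turns Σ_{j≠i} x_j into 2x, so 135 = 18x and x = 7.5.

7.5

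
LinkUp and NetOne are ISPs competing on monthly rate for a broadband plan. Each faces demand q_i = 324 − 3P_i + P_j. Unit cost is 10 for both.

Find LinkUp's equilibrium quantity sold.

182.4

LinkUp's profit: π = (P_{LinkUp} − 10)(324 − 3P_{LinkUp} + P_{NetOne}).
∂π/∂P_{LinkUp} = 354 − 6P_{LinkUp} + P_{NetOne} = 0 ⇒ P_{LinkUp} = 59 + (1/6)P_{NetOne}.
By symmetry P_{NetOne} = P_{LinkUp}; substituting into the reaction function, (5/6)P_{LinkUp} = 59 and P_{LinkUp} = 70.8.
q_{LinkUp} = 324 − 3·70.8 + 70.8 = 182.4.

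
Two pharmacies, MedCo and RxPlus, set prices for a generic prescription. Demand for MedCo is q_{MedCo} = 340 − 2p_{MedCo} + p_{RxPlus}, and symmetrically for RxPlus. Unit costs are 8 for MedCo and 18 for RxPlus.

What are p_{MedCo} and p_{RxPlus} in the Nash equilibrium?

MedCo's profit: π = (p_{MedCo} − 8)(340 − 2p_{MedCo} + p_{RxPlus}).
∂π/∂p_{MedCo} = 356 − 4p_{MedCo} + p_{RxPlus} = 0 ⇒ p_{MedCo} = 89 + 0.25p_{RxPlus}.
Similarly p_{RxPlus} = 94 + 0.25p_{MedCo}.
Solving the two reaction functions simultaneously: (1 − (0.25)(0.25))p_{MedCo} = 89 + 0.25·94, so 0.9375p_{MedCo} = 112.5 and p_{MedCo} = 120.
Then p_{RxPlus} = 94 + 0.25·120 = 124.

120, 124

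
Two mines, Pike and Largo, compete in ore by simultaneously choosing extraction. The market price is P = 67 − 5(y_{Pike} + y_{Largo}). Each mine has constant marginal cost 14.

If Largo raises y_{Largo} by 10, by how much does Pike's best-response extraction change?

Mine Pike's profit: π = y_{Pike}(67 − 5(y_{Pike} + y_{Largo})) − 14y_{Pike}.
∂π/∂y_{Pike} = 53 − 10y_{Pike} − 5y_{Largo} = 0, so y_{Pike} = 5.3 − 0.5y_{Largo}.
The reaction-function slope is −0.5, so a 10-unit rise in y_{Largo} moves y_{Pike} by −0.5 × 10 = −5. Pike's best response falls — the actions are strategic substitutes.

-5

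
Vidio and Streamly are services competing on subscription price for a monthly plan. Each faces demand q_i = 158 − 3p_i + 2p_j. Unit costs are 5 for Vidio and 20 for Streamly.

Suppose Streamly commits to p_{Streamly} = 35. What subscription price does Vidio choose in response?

Vidio's profit: π = (p_{Vidio} − 5)(158 − 3p_{Vidio} + 2p_{Streamly}).
∂π/∂p_{Vidio} = 173 − 6p_{Vidio} + 2p_{Streamly} = 0 ⇒ p_{Vidio} = 173/6 + (1/3)p_{Streamly}.
At p_{Streamly} = 35: p_{Vidio} = 173/6 + (1/3)·35 = 40.5.

40.5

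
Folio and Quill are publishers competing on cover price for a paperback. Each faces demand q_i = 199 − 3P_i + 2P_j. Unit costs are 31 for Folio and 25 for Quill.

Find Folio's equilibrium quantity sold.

122.625

Folio's profit: π = (P_{Folio} − 31)(199 − 3P_{Folio} + 2P_{Quill}).
∂π/∂P_{Folio} = 292 − 6P_{Folio} + 2P_{Quill} = 0 ⇒ P_{Folio} = 146/3 + (1/3)P_{Quill}.
Similarly P_{Quill} = 137/3 + (1/3)P_{Folio}.
Substituting the second reaction function into the first: P_{Folio} = 146/3 + (1/3)(137/3 + (1/3)P_{Folio}), which gives (8/9)P_{Folio} = 575/9 ⇒ P_{Folio} = 71.875.
Then P_{Quill} = 137/3 + (1/3)·71.875 = 69.625.
q_{Folio} = 199 − 3·71.875 + 2·69.625 = 122.625.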